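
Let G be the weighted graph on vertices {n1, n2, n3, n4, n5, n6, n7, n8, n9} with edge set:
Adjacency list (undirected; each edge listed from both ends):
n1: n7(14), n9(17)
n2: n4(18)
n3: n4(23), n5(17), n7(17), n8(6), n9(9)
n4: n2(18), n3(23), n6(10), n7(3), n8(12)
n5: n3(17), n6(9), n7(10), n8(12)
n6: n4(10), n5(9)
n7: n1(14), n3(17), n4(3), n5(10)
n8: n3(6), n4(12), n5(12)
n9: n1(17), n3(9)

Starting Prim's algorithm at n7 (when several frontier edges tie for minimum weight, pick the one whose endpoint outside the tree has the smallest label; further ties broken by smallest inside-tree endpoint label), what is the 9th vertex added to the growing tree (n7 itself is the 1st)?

Prim, starting at n7.
Step 1: frontier [n4-n7 3, n5-n7 10, n1-n7 14, n3-n7 17] → take n4-n7 (3); add n4.
Step 2: frontier [n4-n6 10, n4-n8 12, n2-n4 18, n3-n4 23, n5-n7 10, n1-n7 14, n3-n7 17] → take n5-n7 (10); add n5.
Step 3: frontier [n4-n6 10, n4-n8 12, n2-n4 18, n3-n4 23, n5-n6 9, n5-n8 12, n3-n5 17, n1-n7 14, n3-n7 17] → take n5-n6 (9); add n6.
Step 4: frontier [n4-n8 12, n2-n4 18, n3-n4 23, n5-n8 12, n3-n5 17, n1-n7 14, n3-n7 17] → take n4-n8 (12); add n8.
Step 5: frontier [n2-n4 18, n3-n4 23, n3-n5 17, n1-n7 14, n3-n7 17, n3-n8 6] → take n3-n8 (6); add n3.
Step 6: frontier [n3-n9 9, n2-n4 18, n1-n7 14] → take n3-n9 (9); add n9.
Step 7: frontier [n2-n4 18, n1-n7 14, n1-n9 17] → take n1-n7 (14); add n1.
Step 8: frontier [n2-n4 18] → take n2-n4 (18); add n2.
Vertex order: n7, n4, n5, n6, n8, n3, n9, n1, n2. The 9th vertex is n2.

n2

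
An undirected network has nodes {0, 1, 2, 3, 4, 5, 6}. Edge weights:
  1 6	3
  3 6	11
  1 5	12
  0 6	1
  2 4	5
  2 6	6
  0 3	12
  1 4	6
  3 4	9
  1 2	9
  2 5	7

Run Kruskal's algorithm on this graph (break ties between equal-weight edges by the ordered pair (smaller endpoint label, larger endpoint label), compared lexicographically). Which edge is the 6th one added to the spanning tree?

Kruskal: consider edges lightest-first.
0 6 (1): add — endpoints in different components.
1 6 (3): add — endpoints in different components.
2 4 (5): add — endpoints in different components.
1 4 (6): add — endpoints in different components.
2 6 (6): skip — 2 and 6 already connected.
2 5 (7): add — endpoints in different components.
1 2 (9): skip — 1 and 2 already connected.
3 4 (9): add — endpoints in different components.
The 6th edge added is 3 4.

3-4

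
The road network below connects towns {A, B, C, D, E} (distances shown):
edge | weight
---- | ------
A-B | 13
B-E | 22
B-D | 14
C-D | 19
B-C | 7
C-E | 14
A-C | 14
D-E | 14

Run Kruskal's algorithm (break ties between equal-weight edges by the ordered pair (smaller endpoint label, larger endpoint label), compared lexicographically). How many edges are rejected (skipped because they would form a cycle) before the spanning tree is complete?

1

Sort edges by weight, then run Kruskal:
B-C (7): add — endpoints in different components.
A-B (13): add — endpoints in different components.
A-C (14): skip — A and C already connected.
B-D (14): add — endpoints in different components.
C-E (14): add — endpoints in different components.
Edges rejected before the tree was complete: 1.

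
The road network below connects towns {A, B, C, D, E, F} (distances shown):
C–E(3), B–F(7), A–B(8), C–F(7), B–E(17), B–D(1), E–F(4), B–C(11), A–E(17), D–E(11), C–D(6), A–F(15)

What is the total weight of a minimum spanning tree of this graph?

Grow the tree from A using Prim:
Step 1: frontier [A–B 8, A–F 15, A–E 17] → take A–B (8); add B.
Step 2: frontier [A–F 15, A–E 17, B–D 1, B–F 7, B–C 11, B–E 17] → take B–D (1); add D.
Step 3: frontier [A–F 15, A–E 17, B–F 7, B–C 11, B–E 17, C–D 6, D–E 11] → take C–D (6); add C.
Step 4: frontier [A–F 15, A–E 17, B–F 7, B–E 17, C–E 3, C–F 7, D–E 11] → take C–E (3); add E.
Step 5: frontier [A–F 15, B–F 7, C–F 7, E–F 4] → take E–F (4); add F.
MST edges: A–B, B–D, C–D, C–E, E–F; total weight 8+1+6+3+4 = 22.

22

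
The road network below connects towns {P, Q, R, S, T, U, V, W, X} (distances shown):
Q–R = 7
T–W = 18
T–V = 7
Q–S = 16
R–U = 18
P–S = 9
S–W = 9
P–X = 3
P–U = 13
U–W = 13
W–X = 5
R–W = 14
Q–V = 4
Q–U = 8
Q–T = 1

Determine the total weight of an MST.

50

Kruskal: consider edges lightest-first.
Q–T (1): add — endpoints in different components.
P–X (3): add — endpoints in different components.
Q–V (4): add — endpoints in different components.
W–X (5): add — endpoints in different components.
Q–R (7): add — endpoints in different components.
T–V (7): skip — V and T already connected.
Q–U (8): add — endpoints in different components.
P–S (9): add — endpoints in different components.
S–W (9): skip — S and W already connected.
P–U (13): add — endpoints in different components.
MST edges: Q–T, P–X, Q–V, W–X, Q–R, Q–U, P–S, P–U; total weight 1+3+4+5+7+8+9+13 = 50.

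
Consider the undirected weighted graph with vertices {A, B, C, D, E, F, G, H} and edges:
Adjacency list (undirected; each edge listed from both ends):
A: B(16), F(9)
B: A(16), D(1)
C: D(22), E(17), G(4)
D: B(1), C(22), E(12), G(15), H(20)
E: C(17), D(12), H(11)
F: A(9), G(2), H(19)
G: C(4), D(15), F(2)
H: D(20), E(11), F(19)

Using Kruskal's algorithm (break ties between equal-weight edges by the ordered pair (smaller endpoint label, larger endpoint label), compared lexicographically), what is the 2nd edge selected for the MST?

F-G

Kruskal's algorithm — process edges by increasing weight (ties by edge label):
B D (1): add — endpoints in different components.
F G (2): add — endpoints in different components.
C G (4): add — endpoints in different components.
A F (9): add — endpoints in different components.
E H (11): add — endpoints in different components.
D E (12): add — endpoints in different components.
D G (15): add — endpoints in different components.
The 2nd edge added is F G.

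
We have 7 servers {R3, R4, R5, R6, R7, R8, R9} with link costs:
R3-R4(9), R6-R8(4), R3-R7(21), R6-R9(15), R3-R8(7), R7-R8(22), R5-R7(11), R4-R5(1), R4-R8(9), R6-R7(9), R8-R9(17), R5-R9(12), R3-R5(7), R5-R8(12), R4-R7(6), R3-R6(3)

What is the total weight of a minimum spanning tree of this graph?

33

Prim, starting at R5.
Step 1: cheapest edge leaving the tree is R4-R5 (1); add R4.
Step 2: cheapest edge leaving the tree is R4-R7 (6); add R7.
Step 3: cheapest edge leaving the tree is R3-R5 (7); add R3.
Step 4: cheapest edge leaving the tree is R3-R6 (3); add R6.
Step 5: cheapest edge leaving the tree is R6-R8 (4); add R8.
Step 6: cheapest edge leaving the tree is R5-R9 (12); add R9.
MST edges: R4-R5, R4-R7, R3-R5, R3-R6, R6-R8, R5-R9; total weight 1+6+7+3+4+12 = 33.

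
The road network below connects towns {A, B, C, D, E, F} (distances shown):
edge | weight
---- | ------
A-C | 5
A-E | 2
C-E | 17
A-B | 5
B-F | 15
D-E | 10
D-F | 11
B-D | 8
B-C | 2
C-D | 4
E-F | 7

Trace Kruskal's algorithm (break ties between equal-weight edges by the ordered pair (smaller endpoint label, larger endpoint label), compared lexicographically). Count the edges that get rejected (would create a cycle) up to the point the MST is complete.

1

Kruskal: consider edges lightest-first.
A-E (2): add. Components now {A,E} {B} {C} {D} {F}
B-C (2): add. Components now {A,E} {B,C} {D} {F}
C-D (4): add. Components now {A,E} {B,C,D} {F}
A-B (5): add. Components now {A,B,C,D,E} {F}
A-C (5): skip — A and C already connected.
E-F (7): add. Components now {A,B,C,D,E,F}
Edges rejected before the tree was complete: 1.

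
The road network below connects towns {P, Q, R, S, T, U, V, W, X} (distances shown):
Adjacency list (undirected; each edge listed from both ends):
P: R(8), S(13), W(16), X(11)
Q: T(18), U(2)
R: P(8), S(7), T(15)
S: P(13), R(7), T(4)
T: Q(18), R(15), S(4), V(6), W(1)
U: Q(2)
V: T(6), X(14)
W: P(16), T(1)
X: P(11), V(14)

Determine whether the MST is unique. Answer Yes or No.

Sort edges by weight, then run Kruskal:
T–W (1): add — endpoints in different components.
Q–U (2): add — endpoints in different components.
S–T (4): add — endpoints in different components.
T–V (6): add — endpoints in different components.
R–S (7): add — endpoints in different components.
P–R (8): add — endpoints in different components.
P–X (11): add — endpoints in different components.
P–S (13): skip — P and S already connected.
V–X (14): skip — X and V already connected.
R–T (15): skip — R and T already connected.
P–W (16): skip — W and P already connected.
Q–T (18): add — endpoints in different components.
Every non-tree edge has weight strictly greater than the heaviest edge on the tree path between its endpoints, so the MST is unique.

Yes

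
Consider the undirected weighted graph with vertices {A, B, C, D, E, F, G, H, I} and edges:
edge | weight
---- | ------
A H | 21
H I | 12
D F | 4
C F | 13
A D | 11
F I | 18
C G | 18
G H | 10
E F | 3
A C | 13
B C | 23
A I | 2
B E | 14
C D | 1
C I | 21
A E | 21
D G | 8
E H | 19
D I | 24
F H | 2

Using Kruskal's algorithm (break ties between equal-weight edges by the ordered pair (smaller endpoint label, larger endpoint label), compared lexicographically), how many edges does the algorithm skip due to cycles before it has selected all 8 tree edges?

Kruskal: consider edges lightest-first.
C D (1): add — endpoints in different components.
A I (2): add — endpoints in different components.
F H (2): add — endpoints in different components.
E F (3): add — endpoints in different components.
D F (4): add — endpoints in different components.
D G (8): add — endpoints in different components.
G H (10): skip — G and H already connected.
A D (11): add — endpoints in different components.
H I (12): skip — H and I already connected.
A C (13): skip — A and C already connected.
C F (13): skip — C and F already connected.
B E (14): add — endpoints in different components.
Edges rejected before the tree was complete: 4.

4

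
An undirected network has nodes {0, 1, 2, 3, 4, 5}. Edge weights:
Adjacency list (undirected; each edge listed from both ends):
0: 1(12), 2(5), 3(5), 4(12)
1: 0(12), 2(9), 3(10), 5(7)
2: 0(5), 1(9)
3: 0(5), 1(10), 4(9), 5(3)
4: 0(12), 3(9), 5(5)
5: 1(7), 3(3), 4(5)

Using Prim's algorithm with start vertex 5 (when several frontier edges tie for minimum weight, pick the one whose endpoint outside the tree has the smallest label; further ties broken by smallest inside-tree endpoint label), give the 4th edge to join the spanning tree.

4-5

Prim's algorithm from 5:
Step 1: frontier [3–5 3, 4–5 5, 1–5 7] → take 3–5 (3); add 3.
Step 2: frontier [0–3 5, 3–4 9, 1–3 10, 4–5 5, 1–5 7] → take 0–3 (5); add 0.
Step 3: frontier [0–2 5, 0–1 12, 0–4 12, 3–4 9, 1–3 10, 4–5 5, 1–5 7] → take 0–2 (5); add 2.
Step 4: frontier [0–1 12, 0–4 12, 1–2 9, 3–4 9, 1–3 10, 4–5 5, 1–5 7] → take 4–5 (5); add 4.
Step 5: frontier [0–1 12, 1–2 9, 1–3 10, 1–5 7] → take 1–5 (7); add 1.
The 4th edge added is 4–5.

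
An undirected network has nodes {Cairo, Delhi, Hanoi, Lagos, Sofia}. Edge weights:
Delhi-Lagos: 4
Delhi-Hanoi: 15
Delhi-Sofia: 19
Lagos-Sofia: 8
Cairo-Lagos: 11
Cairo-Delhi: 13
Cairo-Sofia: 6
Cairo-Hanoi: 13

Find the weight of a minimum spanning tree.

31

Sort edges by weight, then run Kruskal:
Delhi-Lagos (4): add. Components now {Sofia} {Delhi,Lagos} {Cairo} {Hanoi}
Cairo-Sofia (6): add. Components now {Cairo,Sofia} {Delhi,Lagos} {Hanoi}
Lagos-Sofia (8): add. Components now {Cairo,Delhi,Lagos,Sofia} {Hanoi}
Cairo-Lagos (11): skip — Lagos and Cairo already connected.
Cairo-Delhi (13): skip — Cairo and Delhi already connected.
Cairo-Hanoi (13): add. Components now {Cairo,Delhi,Hanoi,Lagos,Sofia}
MST edges: Delhi-Lagos, Cairo-Sofia, Lagos-Sofia, Cairo-Hanoi; total weight 4+6+8+13 = 31.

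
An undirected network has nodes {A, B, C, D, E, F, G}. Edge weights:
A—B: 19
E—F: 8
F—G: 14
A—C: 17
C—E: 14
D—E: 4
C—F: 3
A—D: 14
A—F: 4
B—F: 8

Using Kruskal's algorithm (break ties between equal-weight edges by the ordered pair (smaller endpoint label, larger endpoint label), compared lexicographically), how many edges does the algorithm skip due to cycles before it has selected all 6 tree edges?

Kruskal: consider edges lightest-first.
C—F (3): add — endpoints in different components.
A—F (4): add — endpoints in different components.
D—E (4): add — endpoints in different components.
B—F (8): add — endpoints in different components.
E—F (8): add — endpoints in different components.
A—D (14): skip — A and D already connected.
C—E (14): skip — C and E already connected.
F—G (14): add — endpoints in different components.
Edges rejected before the tree was complete: 2.

2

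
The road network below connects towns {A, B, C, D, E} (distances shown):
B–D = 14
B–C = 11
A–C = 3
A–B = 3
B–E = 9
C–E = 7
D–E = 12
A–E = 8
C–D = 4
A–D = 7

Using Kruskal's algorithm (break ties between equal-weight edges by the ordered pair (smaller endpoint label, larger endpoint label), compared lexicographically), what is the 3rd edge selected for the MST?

Sort edges by weight, then run Kruskal:
A–B (3): add. Components now {A,B} {C} {D} {E}
A–C (3): add. Components now {A,B,C} {D} {E}
C–D (4): add. Components now {A,B,C,D} {E}
A–D (7): skip — A and D already connected.
C–E (7): add. Components now {A,B,C,D,E}
The 3rd edge added is C–D.

C-D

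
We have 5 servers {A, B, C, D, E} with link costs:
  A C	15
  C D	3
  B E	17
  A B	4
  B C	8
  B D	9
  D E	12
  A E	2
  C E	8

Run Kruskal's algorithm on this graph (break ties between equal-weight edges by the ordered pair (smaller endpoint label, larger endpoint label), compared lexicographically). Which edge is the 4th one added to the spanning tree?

Sort edges by weight, then run Kruskal:
A E (2): add. Components now {A,E} {B} {C} {D}
C D (3): add. Components now {A,E} {B} {C,D}
A B (4): add. Components now {A,B,E} {C,D}
B C (8): add. Components now {A,B,C,D,E}
The 4th edge added is B C.

B-C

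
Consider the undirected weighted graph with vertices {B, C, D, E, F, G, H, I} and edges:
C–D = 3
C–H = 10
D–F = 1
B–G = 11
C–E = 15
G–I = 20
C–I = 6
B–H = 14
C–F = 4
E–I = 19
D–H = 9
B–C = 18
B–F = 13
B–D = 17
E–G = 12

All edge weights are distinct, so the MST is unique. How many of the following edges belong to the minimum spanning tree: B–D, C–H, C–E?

0

Kruskal's algorithm — process edges by increasing weight (ties by edge label):
D–F (1): add — endpoints in different components.
C–D (3): add — endpoints in different components.
C–F (4): skip — C and F already connected.
C–I (6): add — endpoints in different components.
D–H (9): add — endpoints in different components.
C–H (10): skip — C and H already connected.
B–G (11): add — endpoints in different components.
E–G (12): add — endpoints in different components.
B–F (13): add — endpoints in different components.
MST edge set: {D–F, C–D, C–I, D–H, B–G, E–G, B–F}.
Of the listed edges, {} are in the MST → 0.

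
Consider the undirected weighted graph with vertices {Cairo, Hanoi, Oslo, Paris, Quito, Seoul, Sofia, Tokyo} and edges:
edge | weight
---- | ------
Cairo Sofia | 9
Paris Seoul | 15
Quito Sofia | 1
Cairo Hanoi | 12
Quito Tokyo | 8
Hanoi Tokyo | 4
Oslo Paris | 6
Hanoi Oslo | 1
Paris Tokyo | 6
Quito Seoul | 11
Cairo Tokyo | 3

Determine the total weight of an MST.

34

Prim's algorithm from Hanoi:
Step 1: cheapest edge leaving the tree is Hanoi Oslo (1); add Oslo.
Step 2: cheapest edge leaving the tree is Hanoi Tokyo (4); add Tokyo.
Step 3: cheapest edge leaving the tree is Cairo Tokyo (3); add Cairo.
Step 4: cheapest edge leaving the tree is Oslo Paris (6); add Paris.
Step 5: cheapest edge leaving the tree is Quito Tokyo (8); add Quito.
Step 6: cheapest edge leaving the tree is Quito Sofia (1); add Sofia.
Step 7: cheapest edge leaving the tree is Quito Seoul (11); add Seoul.
MST edges: Hanoi Oslo, Hanoi Tokyo, Cairo Tokyo, Oslo Paris, Quito Tokyo, Quito Sofia, Quito Seoul; total weight 1+4+3+6+8+1+11 = 34.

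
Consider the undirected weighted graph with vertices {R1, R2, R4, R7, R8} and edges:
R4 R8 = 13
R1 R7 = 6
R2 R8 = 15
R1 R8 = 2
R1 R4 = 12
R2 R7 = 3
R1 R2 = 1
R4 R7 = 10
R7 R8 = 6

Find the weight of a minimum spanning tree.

Prim's algorithm from R4:
Step 1: cheapest edge leaving the tree is R4 R7 (10); add R7.
Step 2: cheapest edge leaving the tree is R2 R7 (3); add R2.
Step 3: cheapest edge leaving the tree is R1 R2 (1); add R1.
Step 4: cheapest edge leaving the tree is R1 R8 (2); add R8.
MST edges: R4 R7, R2 R7, R1 R2, R1 R8; total weight 10+3+1+2 = 16.

16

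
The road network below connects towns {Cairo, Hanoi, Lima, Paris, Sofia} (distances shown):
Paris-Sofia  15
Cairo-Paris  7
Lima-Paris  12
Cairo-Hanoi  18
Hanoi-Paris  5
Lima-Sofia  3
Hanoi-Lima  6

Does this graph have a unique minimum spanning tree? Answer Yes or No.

Yes

Sort edges by weight, then run Kruskal:
Lima-Sofia (3): add — endpoints in different components.
Hanoi-Paris (5): add — endpoints in different components.
Hanoi-Lima (6): add — endpoints in different components.
Cairo-Paris (7): add — endpoints in different components.
Every non-tree edge has weight strictly greater than the heaviest edge on the tree path between its endpoints, so the MST is unique.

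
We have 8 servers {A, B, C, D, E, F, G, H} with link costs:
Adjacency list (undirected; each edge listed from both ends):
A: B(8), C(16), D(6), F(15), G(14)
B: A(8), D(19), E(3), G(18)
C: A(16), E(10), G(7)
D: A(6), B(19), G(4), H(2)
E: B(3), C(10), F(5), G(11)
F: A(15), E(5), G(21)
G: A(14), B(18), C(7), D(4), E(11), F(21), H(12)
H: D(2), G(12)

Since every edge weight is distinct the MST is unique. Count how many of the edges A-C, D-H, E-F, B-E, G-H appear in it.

3

Sort edges by weight, then run Kruskal:
D-H (2): add — endpoints in different components.
B-E (3): add — endpoints in different components.
D-G (4): add — endpoints in different components.
E-F (5): add — endpoints in different components.
A-D (6): add — endpoints in different components.
C-G (7): add — endpoints in different components.
A-B (8): add — endpoints in different components.
MST edge set: {D-H, B-E, D-G, E-F, A-D, C-G, A-B}.
Of the listed edges, {D-H, E-F, B-E} are in the MST → 3.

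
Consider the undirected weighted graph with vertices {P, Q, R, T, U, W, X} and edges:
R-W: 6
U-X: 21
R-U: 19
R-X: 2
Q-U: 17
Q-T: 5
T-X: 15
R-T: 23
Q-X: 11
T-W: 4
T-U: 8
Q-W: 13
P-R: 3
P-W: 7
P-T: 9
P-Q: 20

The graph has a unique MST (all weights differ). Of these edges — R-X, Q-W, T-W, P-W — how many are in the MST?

Kruskal: consider edges lightest-first.
R-X (2): add — endpoints in different components.
P-R (3): add — endpoints in different components.
T-W (4): add — endpoints in different components.
Q-T (5): add — endpoints in different components.
R-W (6): add — endpoints in different components.
P-W (7): skip — P and W already connected.
T-U (8): add — endpoints in different components.
MST edge set: {R-X, P-R, T-W, Q-T, R-W, T-U}.
Of the listed edges, {R-X, T-W} are in the MST → 2.

2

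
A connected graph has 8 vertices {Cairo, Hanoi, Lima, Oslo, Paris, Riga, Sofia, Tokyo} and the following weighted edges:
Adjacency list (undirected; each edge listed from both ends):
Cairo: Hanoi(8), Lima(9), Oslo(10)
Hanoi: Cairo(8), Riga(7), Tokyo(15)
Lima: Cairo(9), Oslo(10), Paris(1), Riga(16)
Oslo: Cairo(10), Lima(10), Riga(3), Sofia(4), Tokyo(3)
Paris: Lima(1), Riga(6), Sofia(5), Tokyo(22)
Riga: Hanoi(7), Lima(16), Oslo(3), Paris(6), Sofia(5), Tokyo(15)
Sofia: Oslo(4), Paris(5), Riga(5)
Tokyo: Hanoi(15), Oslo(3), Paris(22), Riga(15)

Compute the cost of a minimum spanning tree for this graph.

Kruskal's algorithm — process edges by increasing weight (ties by edge label):
Lima–Paris (1): add — endpoints in different components.
Oslo–Riga (3): add — endpoints in different components.
Oslo–Tokyo (3): add — endpoints in different components.
Oslo–Sofia (4): add — endpoints in different components.
Paris–Sofia (5): add — endpoints in different components.
Riga–Sofia (5): skip — Riga and Sofia already connected.
Paris–Riga (6): skip — Riga and Paris already connected.
Hanoi–Riga (7): add — endpoints in different components.
Cairo–Hanoi (8): add — endpoints in different components.
MST edges: Lima–Paris, Oslo–Riga, Oslo–Tokyo, Oslo–Sofia, Paris–Sofia, Hanoi–Riga, Cairo–Hanoi; total weight 1+3+3+4+5+7+8 = 31.

31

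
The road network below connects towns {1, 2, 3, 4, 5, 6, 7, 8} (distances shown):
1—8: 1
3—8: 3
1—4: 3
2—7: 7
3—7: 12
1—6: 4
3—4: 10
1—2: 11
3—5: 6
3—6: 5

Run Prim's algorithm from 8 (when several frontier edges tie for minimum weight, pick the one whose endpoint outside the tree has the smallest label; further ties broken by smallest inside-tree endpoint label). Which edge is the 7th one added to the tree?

Prim, starting at 8.
Step 1: cheapest edge leaving the tree is 1—8 (1); add 1.
Step 2: cheapest edge leaving the tree is 3—8 (3); add 3.
Step 3: cheapest edge leaving the tree is 1—4 (3); add 4.
Step 4: cheapest edge leaving the tree is 1—6 (4); add 6.
Step 5: cheapest edge leaving the tree is 3—5 (6); add 5.
Step 6: cheapest edge leaving the tree is 1—2 (11); add 2.
Step 7: cheapest edge leaving the tree is 2—7 (7); add 7.
The 7th edge added is 2—7.

2-7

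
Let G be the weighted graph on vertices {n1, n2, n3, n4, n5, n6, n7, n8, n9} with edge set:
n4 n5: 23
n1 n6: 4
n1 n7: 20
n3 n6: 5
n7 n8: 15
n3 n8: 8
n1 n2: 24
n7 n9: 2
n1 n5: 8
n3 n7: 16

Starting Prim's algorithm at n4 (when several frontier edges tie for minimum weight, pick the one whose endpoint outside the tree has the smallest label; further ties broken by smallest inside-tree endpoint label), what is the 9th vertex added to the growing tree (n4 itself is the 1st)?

Prim's algorithm from n4:
Step 1: frontier [n4 n5 23] → take n4 n5 (23); add n5.
Step 2: frontier [n1 n5 8] → take n1 n5 (8); add n1.
Step 3: frontier [n1 n6 4, n1 n7 20, n1 n2 24] → take n1 n6 (4); add n6.
Step 4: frontier [n1 n7 20, n1 n2 24, n3 n6 5] → take n3 n6 (5); add n3.
Step 5: frontier [n1 n7 20, n1 n2 24, n3 n8 8, n3 n7 16] → take n3 n8 (8); add n8.
Step 6: frontier [n1 n7 20, n1 n2 24, n3 n7 16, n7 n8 15] → take n7 n8 (15); add n7.
Step 7: frontier [n1 n2 24, n7 n9 2] → take n7 n9 (2); add n9.
Step 8: frontier [n1 n2 24] → take n1 n2 (24); add n2.
Vertex order: n4, n5, n1, n6, n3, n8, n7, n9, n2. The 9th vertex is n2.

n2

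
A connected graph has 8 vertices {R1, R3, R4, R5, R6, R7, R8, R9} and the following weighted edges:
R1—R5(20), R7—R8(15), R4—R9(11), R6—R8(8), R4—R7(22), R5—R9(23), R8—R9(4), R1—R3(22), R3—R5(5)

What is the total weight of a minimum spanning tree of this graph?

Kruskal: consider edges lightest-first.
R8—R9 (4): add — endpoints in different components.
R3—R5 (5): add — endpoints in different components.
R6—R8 (8): add — endpoints in different components.
R4—R9 (11): add — endpoints in different components.
R7—R8 (15): add — endpoints in different components.
R1—R5 (20): add — endpoints in different components.
R1—R3 (22): skip — R1 and R3 already connected.
R4—R7 (22): skip — R4 and R7 already connected.
R5—R9 (23): add — endpoints in different components.
MST edges: R8—R9, R3—R5, R6—R8, R4—R9, R7—R8, R1—R5, R5—R9; total weight 4+5+8+11+15+20+23 = 86.

86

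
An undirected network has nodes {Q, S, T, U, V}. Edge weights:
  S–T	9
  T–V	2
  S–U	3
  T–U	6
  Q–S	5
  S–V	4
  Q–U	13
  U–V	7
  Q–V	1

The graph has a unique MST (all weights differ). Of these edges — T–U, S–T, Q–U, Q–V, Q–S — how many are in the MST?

1

Kruskal's algorithm — process edges by increasing weight (ties by edge label):
Q–V (1): add. Components now {S} {Q,V} {U} {T}
T–V (2): add. Components now {S} {Q,T,V} {U}
S–U (3): add. Components now {S,U} {Q,T,V}
S–V (4): add. Components now {Q,S,T,U,V}
MST edge set: {Q–V, T–V, S–U, S–V}.
Of the listed edges, {Q–V} are in the MST → 1.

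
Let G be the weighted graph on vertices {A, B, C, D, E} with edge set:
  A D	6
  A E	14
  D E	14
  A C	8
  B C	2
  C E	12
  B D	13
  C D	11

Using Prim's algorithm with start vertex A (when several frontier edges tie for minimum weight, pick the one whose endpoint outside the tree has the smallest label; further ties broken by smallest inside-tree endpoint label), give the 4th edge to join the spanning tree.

Grow the tree from A using Prim:
Step 1: cheapest edge leaving the tree is A D (6); add D.
Step 2: cheapest edge leaving the tree is A C (8); add C.
Step 3: cheapest edge leaving the tree is B C (2); add B.
Step 4: cheapest edge leaving the tree is C E (12); add E.
The 4th edge added is C E.

C-E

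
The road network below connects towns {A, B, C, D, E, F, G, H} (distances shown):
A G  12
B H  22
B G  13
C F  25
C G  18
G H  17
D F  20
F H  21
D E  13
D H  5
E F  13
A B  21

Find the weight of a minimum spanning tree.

91

Prim, starting at H.
Step 1: frontier [D H 5, G H 17, F H 21, B H 22] → take D H (5); add D.
Step 2: frontier [D E 13, D F 20, G H 17, F H 21, B H 22] → take D E (13); add E.
Step 3: frontier [D F 20, E F 13, G H 17, F H 21, B H 22] → take E F (13); add F.
Step 4: frontier [C F 25, G H 17, B H 22] → take G H (17); add G.
Step 5: frontier [C F 25, A G 12, B G 13, C G 18, B H 22] → take A G (12); add A.
Step 6: frontier [A B 21, C F 25, B G 13, C G 18, B H 22] → take B G (13); add B.
Step 7: frontier [C F 25, C G 18] → take C G (18); add C.
MST edges: D H, D E, E F, G H, A G, B G, C G; total weight 5+13+13+17+12+13+18 = 91.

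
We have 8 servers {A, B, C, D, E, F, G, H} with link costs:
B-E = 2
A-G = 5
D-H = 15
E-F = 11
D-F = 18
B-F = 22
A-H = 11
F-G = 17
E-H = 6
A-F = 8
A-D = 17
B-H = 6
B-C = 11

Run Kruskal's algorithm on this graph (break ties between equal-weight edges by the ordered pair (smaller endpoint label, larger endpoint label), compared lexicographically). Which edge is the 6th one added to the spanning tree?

Kruskal's algorithm — process edges by increasing weight (ties by edge label):
B-E (2): add — endpoints in different components.
A-G (5): add — endpoints in different components.
B-H (6): add — endpoints in different components.
E-H (6): skip — E and H already connected.
A-F (8): add — endpoints in different components.
A-H (11): add — endpoints in different components.
B-C (11): add — endpoints in different components.
E-F (11): skip — E and F already connected.
D-H (15): add — endpoints in different components.
The 6th edge added is B-C.

B-C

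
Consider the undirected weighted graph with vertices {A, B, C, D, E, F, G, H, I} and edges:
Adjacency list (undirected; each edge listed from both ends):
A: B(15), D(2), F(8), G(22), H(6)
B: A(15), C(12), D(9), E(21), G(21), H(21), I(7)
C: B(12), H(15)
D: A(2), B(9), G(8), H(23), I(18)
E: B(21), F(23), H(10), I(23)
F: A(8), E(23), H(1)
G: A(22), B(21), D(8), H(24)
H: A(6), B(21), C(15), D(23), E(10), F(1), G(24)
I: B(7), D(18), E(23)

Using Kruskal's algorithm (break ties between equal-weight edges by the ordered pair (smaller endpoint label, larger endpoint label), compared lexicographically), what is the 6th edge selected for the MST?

Kruskal's algorithm — process edges by increasing weight (ties by edge label):
F–H (1): add — endpoints in different components.
A–D (2): add — endpoints in different components.
A–H (6): add — endpoints in different components.
B–I (7): add — endpoints in different components.
A–F (8): skip — A and F already connected.
D–G (8): add — endpoints in different components.
B–D (9): add — endpoints in different components.
E–H (10): add — endpoints in different components.
B–C (12): add — endpoints in different components.
The 6th edge added is B–D.

B-D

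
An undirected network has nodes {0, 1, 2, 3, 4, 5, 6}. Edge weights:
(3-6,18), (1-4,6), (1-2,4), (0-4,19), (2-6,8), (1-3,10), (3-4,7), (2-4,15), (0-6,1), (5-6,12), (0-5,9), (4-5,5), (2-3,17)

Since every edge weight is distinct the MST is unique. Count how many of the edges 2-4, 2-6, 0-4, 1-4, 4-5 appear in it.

3

Kruskal's algorithm — process edges by increasing weight (ties by edge label):
0-6 (1): add — endpoints in different components.
1-2 (4): add — endpoints in different components.
4-5 (5): add — endpoints in different components.
1-4 (6): add — endpoints in different components.
3-4 (7): add — endpoints in different components.
2-6 (8): add — endpoints in different components.
MST edge set: {0-6, 1-2, 4-5, 1-4, 3-4, 2-6}.
Of the listed edges, {2-6, 1-4, 4-5} are in the MST → 3.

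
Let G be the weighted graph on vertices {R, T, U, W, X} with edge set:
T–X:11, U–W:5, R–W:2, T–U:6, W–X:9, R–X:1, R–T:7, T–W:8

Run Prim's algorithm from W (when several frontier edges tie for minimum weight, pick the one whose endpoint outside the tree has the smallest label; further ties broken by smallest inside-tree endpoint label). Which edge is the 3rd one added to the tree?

Grow the tree from W using Prim:
Step 1: frontier [R–W 2, U–W 5, T–W 8, W–X 9] → take R–W (2); add R.
Step 2: frontier [R–X 1, R–T 7, U–W 5, T–W 8, W–X 9] → take R–X (1); add X.
Step 3: frontier [R–T 7, U–W 5, T–W 8, T–X 11] → take U–W (5); add U.
Step 4: frontier [R–T 7, T–U 6, T–W 8, T–X 11] → take T–U (6); add T.
The 3rd edge added is U–W.

U-W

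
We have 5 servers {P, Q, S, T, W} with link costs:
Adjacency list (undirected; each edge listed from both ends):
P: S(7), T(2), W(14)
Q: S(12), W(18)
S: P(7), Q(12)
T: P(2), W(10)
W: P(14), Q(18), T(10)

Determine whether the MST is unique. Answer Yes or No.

Yes

Kruskal: consider edges lightest-first.
P T (2): add — endpoints in different components.
P S (7): add — endpoints in different components.
T W (10): add — endpoints in different components.
Q S (12): add — endpoints in different components.
Every non-tree edge has weight strictly greater than the heaviest edge on the tree path between its endpoints, so the MST is unique.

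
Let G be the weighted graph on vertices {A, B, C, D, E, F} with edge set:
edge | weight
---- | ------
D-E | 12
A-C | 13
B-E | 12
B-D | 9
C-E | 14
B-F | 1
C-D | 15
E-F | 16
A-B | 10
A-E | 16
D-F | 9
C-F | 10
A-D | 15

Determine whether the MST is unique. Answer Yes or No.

Kruskal's algorithm — process edges by increasing weight (ties by edge label):
B-F (1): add — endpoints in different components.
B-D (9): add — endpoints in different components.
D-F (9): skip — D and F already connected.
A-B (10): add — endpoints in different components.
C-F (10): add — endpoints in different components.
B-E (12): add — endpoints in different components.
Non-tree edge D-F has weight 9, equal to the heaviest edge on its tree cycle — swapping gives another MST of the same weight. Not unique.

No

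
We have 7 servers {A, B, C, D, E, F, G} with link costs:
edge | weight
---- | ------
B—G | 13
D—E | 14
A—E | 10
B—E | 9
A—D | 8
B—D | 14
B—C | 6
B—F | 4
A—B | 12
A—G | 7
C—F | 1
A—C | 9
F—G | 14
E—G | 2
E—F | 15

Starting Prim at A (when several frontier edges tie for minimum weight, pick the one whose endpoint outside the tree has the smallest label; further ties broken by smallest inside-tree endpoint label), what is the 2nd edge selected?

E-G

Prim, starting at A.
Step 1: cheapest edge leaving the tree is A—G (7); add G.
Step 2: cheapest edge leaving the tree is E—G (2); add E.
Step 3: cheapest edge leaving the tree is A—D (8); add D.
Step 4: cheapest edge leaving the tree is B—E (9); add B.
Step 5: cheapest edge leaving the tree is B—F (4); add F.
Step 6: cheapest edge leaving the tree is C—F (1); add C.
The 2nd edge added is E—G.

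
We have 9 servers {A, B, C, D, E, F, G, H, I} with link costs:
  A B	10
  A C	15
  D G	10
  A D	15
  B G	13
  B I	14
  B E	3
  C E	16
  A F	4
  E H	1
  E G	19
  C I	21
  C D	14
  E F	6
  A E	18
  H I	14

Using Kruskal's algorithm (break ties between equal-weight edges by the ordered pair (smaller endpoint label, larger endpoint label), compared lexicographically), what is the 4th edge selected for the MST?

E-F

Kruskal's algorithm — process edges by increasing weight (ties by edge label):
E H (1): add — endpoints in different components.
B E (3): add — endpoints in different components.
A F (4): add — endpoints in different components.
E F (6): add — endpoints in different components.
A B (10): skip — A and B already connected.
D G (10): add — endpoints in different components.
B G (13): add — endpoints in different components.
B I (14): add — endpoints in different components.
C D (14): add — endpoints in different components.
The 4th edge added is E F.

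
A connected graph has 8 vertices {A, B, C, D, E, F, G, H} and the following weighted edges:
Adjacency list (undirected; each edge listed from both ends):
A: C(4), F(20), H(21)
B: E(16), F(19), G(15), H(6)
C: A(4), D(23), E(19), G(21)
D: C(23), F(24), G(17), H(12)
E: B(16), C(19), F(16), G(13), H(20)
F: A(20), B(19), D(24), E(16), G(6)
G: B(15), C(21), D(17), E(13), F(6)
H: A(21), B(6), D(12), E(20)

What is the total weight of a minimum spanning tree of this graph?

Kruskal's algorithm — process edges by increasing weight (ties by edge label):
A C (4): add — endpoints in different components.
B H (6): add — endpoints in different components.
F G (6): add — endpoints in different components.
D H (12): add — endpoints in different components.
E G (13): add — endpoints in different components.
B G (15): add — endpoints in different components.
B E (16): skip — B and E already connected.
E F (16): skip — E and F already connected.
D G (17): skip — D and G already connected.
B F (19): skip — B and F already connected.
C E (19): add — endpoints in different components.
MST edges: A C, B H, F G, D H, E G, B G, C E; total weight 4+6+6+12+13+15+19 = 75.

75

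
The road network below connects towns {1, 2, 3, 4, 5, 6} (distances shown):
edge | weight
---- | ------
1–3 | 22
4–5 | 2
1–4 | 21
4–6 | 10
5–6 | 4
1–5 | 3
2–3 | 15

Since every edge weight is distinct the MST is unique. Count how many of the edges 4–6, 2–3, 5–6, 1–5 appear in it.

3

Kruskal's algorithm — process edges by increasing weight (ties by edge label):
4–5 (2): add — endpoints in different components.
1–5 (3): add — endpoints in different components.
5–6 (4): add — endpoints in different components.
4–6 (10): skip — 4 and 6 already connected.
2–3 (15): add — endpoints in different components.
1–4 (21): skip — 1 and 4 already connected.
1–3 (22): add — endpoints in different components.
MST edge set: {4–5, 1–5, 5–6, 2–3, 1–3}.
Of the listed edges, {2–3, 5–6, 1–5} are in the MST → 3.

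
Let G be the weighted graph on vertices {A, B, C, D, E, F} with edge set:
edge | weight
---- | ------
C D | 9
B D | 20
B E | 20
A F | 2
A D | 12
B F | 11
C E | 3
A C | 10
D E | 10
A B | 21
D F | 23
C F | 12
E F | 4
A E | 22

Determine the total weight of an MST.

29

Kruskal's algorithm — process edges by increasing weight (ties by edge label):
A F (2): add — endpoints in different components.
C E (3): add — endpoints in different components.
E F (4): add — endpoints in different components.
C D (9): add — endpoints in different components.
A C (10): skip — A and C already connected.
D E (10): skip — D and E already connected.
B F (11): add — endpoints in different components.
MST edges: A F, C E, E F, C D, B F; total weight 2+3+4+9+11 = 29.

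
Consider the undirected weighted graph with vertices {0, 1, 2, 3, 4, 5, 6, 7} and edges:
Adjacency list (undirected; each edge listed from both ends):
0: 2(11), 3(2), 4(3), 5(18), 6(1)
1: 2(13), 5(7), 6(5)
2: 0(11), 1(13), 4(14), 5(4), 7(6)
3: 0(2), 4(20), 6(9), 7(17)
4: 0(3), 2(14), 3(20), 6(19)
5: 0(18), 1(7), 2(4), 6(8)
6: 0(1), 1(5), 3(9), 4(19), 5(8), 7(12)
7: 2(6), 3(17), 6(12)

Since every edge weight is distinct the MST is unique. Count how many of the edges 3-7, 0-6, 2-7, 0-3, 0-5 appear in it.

Kruskal's algorithm — process edges by increasing weight (ties by edge label):
0-6 (1): add — endpoints in different components.
0-3 (2): add — endpoints in different components.
0-4 (3): add — endpoints in different components.
2-5 (4): add — endpoints in different components.
1-6 (5): add — endpoints in different components.
2-7 (6): add — endpoints in different components.
1-5 (7): add — endpoints in different components.
MST edge set: {0-6, 0-3, 0-4, 2-5, 1-6, 2-7, 1-5}.
Of the listed edges, {0-6, 2-7, 0-3} are in the MST → 3.

3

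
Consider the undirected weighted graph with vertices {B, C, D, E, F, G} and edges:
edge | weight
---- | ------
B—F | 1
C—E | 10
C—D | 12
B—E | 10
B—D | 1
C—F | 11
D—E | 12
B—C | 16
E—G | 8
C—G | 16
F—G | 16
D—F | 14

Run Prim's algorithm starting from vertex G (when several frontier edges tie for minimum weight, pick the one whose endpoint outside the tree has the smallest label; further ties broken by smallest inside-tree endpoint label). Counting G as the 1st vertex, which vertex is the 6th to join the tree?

C

Prim's algorithm from G:
Step 1: frontier [E—G 8, C—G 16, F—G 16] → take E—G (8); add E.
Step 2: frontier [B—E 10, C—E 10, D—E 12, C—G 16, F—G 16] → take B—E (10); add B.
Step 3: frontier [B—D 1, B—F 1, B—C 16, C—E 10, D—E 12, C—G 16, F—G 16] → take B—D (1); add D.
Step 4: frontier [B—F 1, B—C 16, C—D 12, D—F 14, C—E 10, C—G 16, F—G 16] → take B—F (1); add F.
Step 5: frontier [B—C 16, C—D 12, C—E 10, C—F 11, C—G 16] → take C—E (10); add C.
Vertex order: G, E, B, D, F, C. The 6th vertex is C.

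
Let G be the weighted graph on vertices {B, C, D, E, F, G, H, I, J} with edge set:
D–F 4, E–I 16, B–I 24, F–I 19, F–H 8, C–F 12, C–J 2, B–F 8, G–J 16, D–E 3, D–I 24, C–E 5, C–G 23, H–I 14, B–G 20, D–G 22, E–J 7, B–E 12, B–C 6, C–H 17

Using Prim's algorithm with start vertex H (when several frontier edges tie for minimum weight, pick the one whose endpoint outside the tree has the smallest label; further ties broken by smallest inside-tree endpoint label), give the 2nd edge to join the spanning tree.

D-F

Grow the tree from H using Prim:
Step 1: cheapest edge leaving the tree is F–H (8); add F.
Step 2: cheapest edge leaving the tree is D–F (4); add D.
Step 3: cheapest edge leaving the tree is D–E (3); add E.
Step 4: cheapest edge leaving the tree is C–E (5); add C.
Step 5: cheapest edge leaving the tree is C–J (2); add J.
Step 6: cheapest edge leaving the tree is B–C (6); add B.
Step 7: cheapest edge leaving the tree is H–I (14); add I.
Step 8: cheapest edge leaving the tree is G–J (16); add G.
The 2nd edge added is D–F.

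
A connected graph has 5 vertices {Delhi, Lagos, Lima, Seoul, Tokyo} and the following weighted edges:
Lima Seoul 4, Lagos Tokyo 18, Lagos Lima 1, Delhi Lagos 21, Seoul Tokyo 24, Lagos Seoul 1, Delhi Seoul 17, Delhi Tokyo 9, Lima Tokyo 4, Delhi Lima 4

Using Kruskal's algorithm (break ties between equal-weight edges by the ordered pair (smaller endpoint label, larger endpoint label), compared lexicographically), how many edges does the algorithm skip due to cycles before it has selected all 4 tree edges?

Kruskal's algorithm — process edges by increasing weight (ties by edge label):
Lagos Lima (1): add — endpoints in different components.
Lagos Seoul (1): add — endpoints in different components.
Delhi Lima (4): add — endpoints in different components.
Lima Seoul (4): skip — Seoul and Lima already connected.
Lima Tokyo (4): add — endpoints in different components.
Edges rejected before the tree was complete: 1.

1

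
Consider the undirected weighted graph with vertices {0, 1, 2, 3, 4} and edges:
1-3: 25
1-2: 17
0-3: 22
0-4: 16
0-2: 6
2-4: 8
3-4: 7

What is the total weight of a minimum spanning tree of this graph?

Grow the tree from 0 using Prim:
Step 1: cheapest edge leaving the tree is 0-2 (6); add 2.
Step 2: cheapest edge leaving the tree is 2-4 (8); add 4.
Step 3: cheapest edge leaving the tree is 3-4 (7); add 3.
Step 4: cheapest edge leaving the tree is 1-2 (17); add 1.
MST edges: 0-2, 2-4, 3-4, 1-2; total weight 6+8+7+17 = 38.

38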